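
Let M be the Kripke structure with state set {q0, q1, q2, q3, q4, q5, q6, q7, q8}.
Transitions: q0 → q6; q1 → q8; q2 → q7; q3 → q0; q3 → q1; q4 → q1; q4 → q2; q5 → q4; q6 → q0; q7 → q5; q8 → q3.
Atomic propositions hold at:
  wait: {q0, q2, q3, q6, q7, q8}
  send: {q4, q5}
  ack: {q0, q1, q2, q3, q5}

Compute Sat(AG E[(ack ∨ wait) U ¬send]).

Sat(ack ∨ wait) = {q0, q1, q2, q3, q5, q6, q7, q8}
Sat(¬send) = {q0, q1, q2, q3, q6, q7, q8}
E[(ack ∨ wait) U ¬send]: least fixpoint, start Z0 = Sat(¬send) = {q0, q1, q2, q3, q6, q7, q8}, add states in Sat(ack ∨ wait) with some successor in Z. Already a fixed point.
Sat(E[(ack ∨ wait) U ¬send]) = {q0, q1, q2, q3, q6, q7, q8}
AG E[(ack ∨ wait) U ¬send]: greatest fixpoint, start Z0 = {q0, q1, q2, q3, q6, q7, q8}, keep only states in Sat with every successor in Z. Z1 = {q0, q1, q2, q3, q6, q8}; Z2 = {q0, q1, q3, q6, q8}; fixed.
Sat(AG E[(ack ∨ wait) U ¬send]) = {q0, q1, q3, q6, q8}

{q0, q1, q3, q6, q8}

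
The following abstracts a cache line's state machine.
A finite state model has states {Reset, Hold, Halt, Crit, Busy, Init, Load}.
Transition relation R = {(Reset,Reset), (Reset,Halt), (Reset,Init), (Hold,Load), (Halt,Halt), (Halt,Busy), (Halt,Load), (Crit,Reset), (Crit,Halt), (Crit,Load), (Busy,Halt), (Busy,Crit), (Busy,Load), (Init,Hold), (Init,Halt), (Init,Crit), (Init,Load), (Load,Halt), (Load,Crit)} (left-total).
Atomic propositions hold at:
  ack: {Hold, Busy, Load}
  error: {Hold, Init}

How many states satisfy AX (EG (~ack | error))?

Sat(~ack) = {Reset, Halt, Crit, Init}
Sat(~ack | error) = {Reset, Hold, Halt, Crit, Init}
EG (~ack | error): greatest fixpoint, start Z0 = {Reset, Hold, Halt, Crit, Init}, keep only states in Sat with some successor in Z. Z1 = {Reset, Halt, Crit, Init}; fixed.
Sat(EG (~ack | error)) = {Reset, Halt, Crit, Init}
Sat(AX (EG (~ack | error))) = {s : every successor in {Reset, Halt, Crit, Init}} = {Reset, Load}
|Sat(AX (EG (~ack | error)))| = |{Reset, Load}| = 2.

2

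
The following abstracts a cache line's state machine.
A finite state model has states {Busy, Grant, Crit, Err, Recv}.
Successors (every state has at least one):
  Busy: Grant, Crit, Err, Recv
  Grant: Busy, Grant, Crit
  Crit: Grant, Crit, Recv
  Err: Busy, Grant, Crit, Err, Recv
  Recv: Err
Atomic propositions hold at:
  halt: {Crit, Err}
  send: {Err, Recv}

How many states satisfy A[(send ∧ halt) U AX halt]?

Sat(send ∧ halt) = {Err}
Sat(AX halt) = {s : every successor in {Crit, Err}} = {Recv}
A[(send ∧ halt) U AX halt]: least fixpoint, start Z0 = Sat(AX halt) = {Recv}, add states in Sat(send ∧ halt) with every successor in Z. Already a fixed point.
Sat(A[(send ∧ halt) U AX halt]) = {Recv}
|Sat(A[(send ∧ halt) U AX halt])| = |{Recv}| = 1.

1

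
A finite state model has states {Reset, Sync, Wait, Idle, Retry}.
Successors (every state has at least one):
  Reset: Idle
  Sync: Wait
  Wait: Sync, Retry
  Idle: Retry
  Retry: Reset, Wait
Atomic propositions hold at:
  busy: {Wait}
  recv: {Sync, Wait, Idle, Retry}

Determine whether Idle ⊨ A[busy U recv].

A[busy U recv]: least fixpoint, start Z0 = Sat(recv) = {Sync, Wait, Idle, Retry}, add states in Sat(busy) with every successor in Z. Already a fixed point.
Sat(A[busy U recv]) = {Sync, Wait, Idle, Retry}
Idle ∈ Sat(A[busy U recv]) = {Sync, Wait, Idle, Retry}, so the formula holds at Idle.

Yes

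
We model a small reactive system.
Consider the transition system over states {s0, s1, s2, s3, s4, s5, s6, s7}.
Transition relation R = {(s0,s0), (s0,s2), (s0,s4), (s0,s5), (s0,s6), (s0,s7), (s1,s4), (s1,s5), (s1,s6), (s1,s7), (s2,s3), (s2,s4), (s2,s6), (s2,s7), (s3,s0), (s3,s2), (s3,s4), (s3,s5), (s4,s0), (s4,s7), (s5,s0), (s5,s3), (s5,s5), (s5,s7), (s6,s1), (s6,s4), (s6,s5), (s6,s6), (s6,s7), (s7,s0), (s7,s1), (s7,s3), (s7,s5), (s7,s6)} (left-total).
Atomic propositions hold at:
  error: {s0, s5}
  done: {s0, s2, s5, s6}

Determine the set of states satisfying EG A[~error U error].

{s0, s5}

Sat(~error) = {s1, s2, s3, s4, s6, s7}
A[~error U error]: least fixpoint, start Z0 = Sat(error) = {s0, s5}, add states in Sat(~error) with every successor in Z. Already a fixed point.
Sat(A[~error U error]) = {s0, s5}
EG A[~error U error]: greatest fixpoint, start Z0 = {s0, s5}, keep only states in Sat with some successor in Z. Already a fixed point.
Sat(EG A[~error U error]) = {s0, s5}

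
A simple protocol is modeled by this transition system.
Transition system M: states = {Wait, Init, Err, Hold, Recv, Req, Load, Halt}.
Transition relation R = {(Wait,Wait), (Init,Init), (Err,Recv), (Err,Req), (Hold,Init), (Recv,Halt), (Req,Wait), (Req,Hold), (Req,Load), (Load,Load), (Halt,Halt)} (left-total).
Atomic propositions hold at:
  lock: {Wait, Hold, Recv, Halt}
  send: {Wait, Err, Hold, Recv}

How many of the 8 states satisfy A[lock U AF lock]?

4

AF lock: least fixpoint, start Z0 = {Wait, Hold, Recv, Halt}, add states with every successor in Z. Already a fixed point.
Sat(AF lock) = {Wait, Hold, Recv, Halt}
A[lock U AF lock]: least fixpoint, start Z0 = Sat(AF lock) = {Wait, Hold, Recv, Halt}, add states in Sat(lock) with every successor in Z. Already a fixed point.
Sat(A[lock U AF lock]) = {Wait, Hold, Recv, Halt}
|Sat(A[lock U AF lock])| = |{Wait, Hold, Recv, Halt}| = 4.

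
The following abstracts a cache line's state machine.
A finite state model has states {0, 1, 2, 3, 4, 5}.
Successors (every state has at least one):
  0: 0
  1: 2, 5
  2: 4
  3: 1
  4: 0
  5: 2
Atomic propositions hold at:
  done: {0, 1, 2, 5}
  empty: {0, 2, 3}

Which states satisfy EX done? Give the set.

{0, 1, 3, 4, 5}

Sat(EX done) = {s : some successor in {0, 1, 2, 5}} = {0, 1, 3, 4, 5}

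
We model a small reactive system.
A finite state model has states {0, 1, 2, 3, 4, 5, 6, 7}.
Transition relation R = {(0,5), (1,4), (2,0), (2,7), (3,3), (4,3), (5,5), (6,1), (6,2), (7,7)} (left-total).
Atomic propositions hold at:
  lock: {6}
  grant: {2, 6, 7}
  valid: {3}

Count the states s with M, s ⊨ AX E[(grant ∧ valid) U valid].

2

Sat(grant ∧ valid) = ∅
E[(grant ∧ valid) U valid]: least fixpoint, start Z0 = Sat(valid) = {3}, add states in Sat(grant ∧ valid) with some successor in Z. Already a fixed point.
Sat(E[(grant ∧ valid) U valid]) = {3}
Sat(AX E[(grant ∧ valid) U valid]) = {s : every successor in {3}} = {3, 4}
|Sat(AX E[(grant ∧ valid) U valid])| = |{3, 4}| = 2.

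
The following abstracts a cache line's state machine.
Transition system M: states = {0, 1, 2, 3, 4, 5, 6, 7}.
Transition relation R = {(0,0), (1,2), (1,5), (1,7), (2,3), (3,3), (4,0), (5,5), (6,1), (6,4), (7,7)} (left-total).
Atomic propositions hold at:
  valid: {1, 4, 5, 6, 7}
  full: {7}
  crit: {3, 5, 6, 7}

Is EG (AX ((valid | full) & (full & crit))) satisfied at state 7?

Yes

Sat(valid | full) = {1, 4, 5, 6, 7}
Sat(full & crit) = {7}
Sat((valid | full) & (full & crit)) = {7}
Sat(AX ((valid | full) & (full & crit))) = {s : every successor in {7}} = {7}
EG (AX ((valid | full) & (full & crit))): greatest fixpoint, start Z0 = {7}, keep only states in Sat with some successor in Z. Already a fixed point.
Sat(EG (AX ((valid | full) & (full & crit)))) = {7}
7 ∈ Sat(EG (AX ((valid | full) & (full & crit)))) = {7}, so the formula holds at 7.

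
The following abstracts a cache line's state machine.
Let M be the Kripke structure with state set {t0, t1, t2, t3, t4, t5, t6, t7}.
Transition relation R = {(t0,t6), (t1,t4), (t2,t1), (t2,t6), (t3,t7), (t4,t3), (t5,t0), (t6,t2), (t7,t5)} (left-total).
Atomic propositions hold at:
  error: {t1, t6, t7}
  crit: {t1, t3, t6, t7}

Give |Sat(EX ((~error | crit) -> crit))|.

4

Sat(~error) = {t0, t2, t3, t4, t5}
Sat(~error | crit) = {t0, t1, t2, t3, t4, t5, t6, t7}
Sat((~error | crit) -> crit) = {t1, t3, t6, t7}
Sat(EX ((~error | crit) -> crit)) = {s : some successor in {t1, t3, t6, t7}} = {t0, t2, t3, t4}
|Sat(EX ((~error | crit) -> crit))| = |{t0, t2, t3, t4}| = 4.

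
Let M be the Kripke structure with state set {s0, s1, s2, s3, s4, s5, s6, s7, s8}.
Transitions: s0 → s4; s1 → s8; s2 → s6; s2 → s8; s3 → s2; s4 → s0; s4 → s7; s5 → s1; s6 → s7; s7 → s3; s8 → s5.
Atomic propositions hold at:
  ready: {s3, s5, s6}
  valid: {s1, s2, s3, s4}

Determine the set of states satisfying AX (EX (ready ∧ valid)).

Sat(ready ∧ valid) = {s3}
Sat(EX (ready ∧ valid)) = {s : some successor in {s3}} = {s7}
Sat(AX (EX (ready ∧ valid))) = {s : every successor in {s7}} = {s6}

{s6}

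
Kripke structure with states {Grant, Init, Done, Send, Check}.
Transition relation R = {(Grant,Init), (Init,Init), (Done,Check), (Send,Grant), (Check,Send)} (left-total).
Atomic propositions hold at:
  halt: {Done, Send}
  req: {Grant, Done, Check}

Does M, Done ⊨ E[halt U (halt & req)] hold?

Sat(halt & req) = {Done}
E[halt U (halt & req)]: least fixpoint, start Z0 = Sat((halt & req)) = {Done}, add states in Sat(halt) with some successor in Z. Already a fixed point.
Sat(E[halt U (halt & req)]) = {Done}
Done ∈ Sat(E[halt U (halt & req)]) = {Done}, so the formula holds at Done.

Yes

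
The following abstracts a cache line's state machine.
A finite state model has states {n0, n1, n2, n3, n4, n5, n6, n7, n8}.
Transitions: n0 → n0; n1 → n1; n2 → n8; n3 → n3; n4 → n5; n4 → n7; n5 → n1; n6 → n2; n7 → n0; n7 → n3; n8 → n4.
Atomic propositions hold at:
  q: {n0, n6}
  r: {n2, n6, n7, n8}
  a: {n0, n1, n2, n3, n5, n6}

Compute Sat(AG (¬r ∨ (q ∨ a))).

Sat(¬r) = {n0, n1, n3, n4, n5}
Sat(q ∨ a) = {n0, n1, n2, n3, n5, n6}
Sat(¬r ∨ (q ∨ a)) = {n0, n1, n2, n3, n4, n5, n6}
AG (¬r ∨ (q ∨ a)): greatest fixpoint, start Z0 = {n0, n1, n2, n3, n4, n5, n6}, keep only states in Sat with every successor in Z. Z1 = {n0, n1, n3, n5, n6}; Z2 = {n0, n1, n3, n5}; fixed.
Sat(AG (¬r ∨ (q ∨ a))) = {n0, n1, n3, n5}

{n0, n1, n3, n5}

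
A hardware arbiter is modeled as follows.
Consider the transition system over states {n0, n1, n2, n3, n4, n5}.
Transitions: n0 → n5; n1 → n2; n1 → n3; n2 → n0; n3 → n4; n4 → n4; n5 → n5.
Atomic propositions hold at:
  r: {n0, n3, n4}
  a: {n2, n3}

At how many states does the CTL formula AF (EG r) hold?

EG r: greatest fixpoint, start Z0 = {n0, n3, n4}, keep only states in Sat with some successor in Z. Z1 = {n3, n4}; fixed.
Sat(EG r) = {n3, n4}
AF (EG r): least fixpoint, start Z0 = {n3, n4}, add states with every successor in Z. Already a fixed point.
Sat(AF (EG r)) = {n3, n4}
|Sat(AF (EG r))| = |{n3, n4}| = 2.

2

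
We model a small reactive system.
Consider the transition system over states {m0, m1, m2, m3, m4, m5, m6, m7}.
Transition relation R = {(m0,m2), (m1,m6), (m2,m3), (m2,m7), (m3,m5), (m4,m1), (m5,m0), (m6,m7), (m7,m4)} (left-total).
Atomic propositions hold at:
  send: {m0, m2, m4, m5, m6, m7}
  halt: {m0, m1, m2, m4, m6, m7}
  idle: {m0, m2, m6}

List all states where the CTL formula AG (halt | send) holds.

{m1, m4, m6, m7}

Sat(halt | send) = {m0, m1, m2, m4, m5, m6, m7}
AG (halt | send): greatest fixpoint, start Z0 = {m0, m1, m2, m4, m5, m6, m7}, keep only states in Sat with every successor in Z. Z1 = {m0, m1, m4, m5, m6, m7}; Z2 = {m1, m4, m5, m6, m7}; Z3 = {m1, m4, m6, m7}; fixed.
Sat(AG (halt | send)) = {m1, m4, m6, m7}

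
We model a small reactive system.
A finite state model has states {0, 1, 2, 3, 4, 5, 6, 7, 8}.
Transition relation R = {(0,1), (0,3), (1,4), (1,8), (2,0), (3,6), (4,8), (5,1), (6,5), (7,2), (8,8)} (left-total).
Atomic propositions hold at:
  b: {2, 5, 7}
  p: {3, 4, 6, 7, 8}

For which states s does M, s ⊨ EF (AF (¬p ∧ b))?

Sat(¬p) = {0, 1, 2, 5}
Sat(¬p ∧ b) = {2, 5}
AF (¬p ∧ b): least fixpoint, start Z0 = {2, 5}, add states with every successor in Z. Z1 = {2, 5, 6, 7}; Z2 = {2, 3, 5, 6, 7}; fixed.
Sat(AF (¬p ∧ b)) = {2, 3, 5, 6, 7}
EF (AF (¬p ∧ b)): least fixpoint, start Z0 = {2, 3, 5, 6, 7}, add states with some successor in Z. Z1 = {0, 2, 3, 5, 6, 7}; fixed.
Sat(EF (AF (¬p ∧ b))) = {0, 2, 3, 5, 6, 7}

{0, 2, 3, 5, 6, 7}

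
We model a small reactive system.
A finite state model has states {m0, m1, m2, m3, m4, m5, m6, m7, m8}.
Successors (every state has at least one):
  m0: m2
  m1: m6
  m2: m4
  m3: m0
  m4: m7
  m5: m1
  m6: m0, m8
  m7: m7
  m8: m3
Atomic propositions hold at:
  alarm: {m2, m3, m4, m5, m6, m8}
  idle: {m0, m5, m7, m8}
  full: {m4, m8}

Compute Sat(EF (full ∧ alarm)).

{m0, m1, m2, m3, m4, m5, m6, m8}

Sat(full ∧ alarm) = {m4, m8}
EF (full ∧ alarm): least fixpoint, start Z0 = {m4, m8}, add states with some successor in Z. Z1 = {m2, m4, m6, m8}; Z2 = {m0, m1, m2, m4, m6, m8}; Z3 = {m0, m1, m2, m3, m4, m5, m6, m8}; fixed.
Sat(EF (full ∧ alarm)) = {m0, m1, m2, m3, m4, m5, m6, m8}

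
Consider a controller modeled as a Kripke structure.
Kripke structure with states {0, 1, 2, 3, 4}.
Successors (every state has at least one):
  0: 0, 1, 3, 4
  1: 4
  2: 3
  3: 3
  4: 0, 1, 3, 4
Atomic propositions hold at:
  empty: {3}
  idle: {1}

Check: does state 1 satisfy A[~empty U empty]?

Sat(~empty) = {0, 1, 2, 4}
A[~empty U empty]: least fixpoint, start Z0 = Sat(empty) = {3}, add states in Sat(~empty) with every successor in Z. Z1 = {2, 3}; fixed.
Sat(A[~empty U empty]) = {2, 3}
1 ∉ Sat(A[~empty U empty]) = {2, 3}, so the formula does not hold at 1.

No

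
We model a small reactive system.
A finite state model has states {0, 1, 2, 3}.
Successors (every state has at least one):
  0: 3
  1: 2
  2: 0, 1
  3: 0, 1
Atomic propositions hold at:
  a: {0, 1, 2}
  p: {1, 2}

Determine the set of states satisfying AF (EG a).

{1, 2}

EG a: greatest fixpoint, start Z0 = {0, 1, 2}, keep only states in Sat with some successor in Z. Z1 = {1, 2}; fixed.
Sat(EG a) = {1, 2}
AF (EG a): least fixpoint, start Z0 = {1, 2}, add states with every successor in Z. Already a fixed point.
Sat(AF (EG a)) = {1, 2}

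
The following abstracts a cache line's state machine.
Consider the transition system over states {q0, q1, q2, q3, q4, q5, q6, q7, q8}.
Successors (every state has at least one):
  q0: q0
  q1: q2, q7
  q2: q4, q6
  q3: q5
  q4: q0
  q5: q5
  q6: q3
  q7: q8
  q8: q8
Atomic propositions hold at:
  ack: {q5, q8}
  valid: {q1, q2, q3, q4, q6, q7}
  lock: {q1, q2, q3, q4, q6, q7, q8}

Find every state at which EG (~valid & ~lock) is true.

Sat(~valid) = {q0, q5, q8}
Sat(~lock) = {q0, q5}
Sat(~valid & ~lock) = {q0, q5}
EG (~valid & ~lock): greatest fixpoint, start Z0 = {q0, q5}, keep only states in Sat with some successor in Z. Already a fixed point.
Sat(EG (~valid & ~lock)) = {q0, q5}

{q0, q5}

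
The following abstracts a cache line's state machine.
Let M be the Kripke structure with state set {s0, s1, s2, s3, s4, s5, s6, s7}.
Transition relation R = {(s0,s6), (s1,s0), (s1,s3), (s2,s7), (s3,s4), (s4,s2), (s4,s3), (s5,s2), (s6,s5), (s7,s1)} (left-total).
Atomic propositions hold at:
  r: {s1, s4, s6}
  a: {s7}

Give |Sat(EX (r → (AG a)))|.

5

AG a: greatest fixpoint, start Z0 = {s7}, keep only states in Sat with every successor in Z. Z1 = ∅; fixed.
Sat(AG a) = ∅
Sat(r → (AG a)) = {s0, s2, s3, s5, s7}
Sat(EX (r → (AG a))) = {s : some successor in {s0, s2, s3, s5, s7}} = {s1, s2, s4, s5, s6}
|Sat(EX (r → (AG a)))| = |{s1, s2, s4, s5, s6}| = 5.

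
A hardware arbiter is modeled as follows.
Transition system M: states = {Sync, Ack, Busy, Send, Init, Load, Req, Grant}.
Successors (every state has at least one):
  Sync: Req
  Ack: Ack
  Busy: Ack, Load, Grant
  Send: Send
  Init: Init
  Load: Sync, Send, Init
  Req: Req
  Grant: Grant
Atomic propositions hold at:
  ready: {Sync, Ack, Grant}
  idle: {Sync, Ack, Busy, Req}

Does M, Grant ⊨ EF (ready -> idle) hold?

Sat(ready -> idle) = {Sync, Ack, Busy, Send, Init, Load, Req}
EF (ready -> idle): least fixpoint, start Z0 = {Sync, Ack, Busy, Send, Init, Load, Req}, add states with some successor in Z. Already a fixed point.
Sat(EF (ready -> idle)) = {Sync, Ack, Busy, Send, Init, Load, Req}
Grant ∉ Sat(EF (ready -> idle)) = {Sync, Ack, Busy, Send, Init, Load, Req}, so the formula does not hold at Grant.

No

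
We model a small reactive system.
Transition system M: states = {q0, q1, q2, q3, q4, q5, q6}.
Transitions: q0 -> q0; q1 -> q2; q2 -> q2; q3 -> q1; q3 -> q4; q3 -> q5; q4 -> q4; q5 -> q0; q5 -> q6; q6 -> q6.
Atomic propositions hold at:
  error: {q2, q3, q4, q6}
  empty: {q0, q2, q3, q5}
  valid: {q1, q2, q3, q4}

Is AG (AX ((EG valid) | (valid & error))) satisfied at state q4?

EG valid: greatest fixpoint, start Z0 = {q1, q2, q3, q4}, keep only states in Sat with some successor in Z. Already a fixed point.
Sat(EG valid) = {q1, q2, q3, q4}
Sat(valid & error) = {q2, q3, q4}
Sat((EG valid) | (valid & error)) = {q1, q2, q3, q4}
Sat(AX ((EG valid) | (valid & error))) = {s : every successor in {q1, q2, q3, q4}} = {q1, q2, q4}
AG (AX ((EG valid) | (valid & error))): greatest fixpoint, start Z0 = {q1, q2, q4}, keep only states in Sat with every successor in Z. Already a fixed point.
Sat(AG (AX ((EG valid) | (valid & error)))) = {q1, q2, q4}
q4 ∈ Sat(AG (AX ((EG valid) | (valid & error)))) = {q1, q2, q4}, so the formula holds at q4.

Yes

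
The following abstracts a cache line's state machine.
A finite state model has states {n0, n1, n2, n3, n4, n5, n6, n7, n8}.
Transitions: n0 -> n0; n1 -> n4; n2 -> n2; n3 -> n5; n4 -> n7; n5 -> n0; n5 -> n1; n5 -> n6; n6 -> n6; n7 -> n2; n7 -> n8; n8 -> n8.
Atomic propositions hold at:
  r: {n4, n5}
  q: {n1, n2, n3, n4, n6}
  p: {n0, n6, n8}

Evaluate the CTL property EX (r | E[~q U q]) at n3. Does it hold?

Sat(~q) = {n0, n5, n7, n8}
E[~q U q]: least fixpoint, start Z0 = Sat(q) = {n1, n2, n3, n4, n6}, add states in Sat(~q) with some successor in Z. Z1 = {n1, n2, n3, n4, n5, n6, n7}; fixed.
Sat(E[~q U q]) = {n1, n2, n3, n4, n5, n6, n7}
Sat(r | E[~q U q]) = {n1, n2, n3, n4, n5, n6, n7}
Sat(EX (r | E[~q U q])) = {s : some successor in {n1, n2, n3, n4, n5, n6, n7}} = {n1, n2, n3, n4, n5, n6, n7}
n3 ∈ Sat(EX (r | E[~q U q])) = {n1, n2, n3, n4, n5, n6, n7}, so the formula holds at n3.

Yes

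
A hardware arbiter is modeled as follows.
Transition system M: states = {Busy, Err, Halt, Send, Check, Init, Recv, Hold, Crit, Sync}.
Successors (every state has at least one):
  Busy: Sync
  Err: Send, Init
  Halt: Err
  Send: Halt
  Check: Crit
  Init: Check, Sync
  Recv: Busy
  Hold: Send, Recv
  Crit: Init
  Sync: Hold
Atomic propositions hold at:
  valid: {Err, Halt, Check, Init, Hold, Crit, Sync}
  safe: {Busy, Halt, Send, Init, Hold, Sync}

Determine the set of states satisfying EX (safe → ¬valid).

{Err, Halt, Check, Init, Recv, Hold}

Sat(¬valid) = {Busy, Send, Recv}
Sat(safe → ¬valid) = {Busy, Err, Send, Check, Recv, Crit}
Sat(EX (safe → ¬valid)) = {s : some successor in {Busy, Err, Send, Check, Recv, Crit}} = {Err, Halt, Check, Init, Recv, Hold}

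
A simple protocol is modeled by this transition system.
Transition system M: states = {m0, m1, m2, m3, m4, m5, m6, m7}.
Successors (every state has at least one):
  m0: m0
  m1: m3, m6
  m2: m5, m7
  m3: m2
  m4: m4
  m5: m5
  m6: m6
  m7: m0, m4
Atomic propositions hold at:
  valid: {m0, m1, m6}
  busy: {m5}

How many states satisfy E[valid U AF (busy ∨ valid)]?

4

Sat(busy ∨ valid) = {m0, m1, m5, m6}
AF (busy ∨ valid): least fixpoint, start Z0 = {m0, m1, m5, m6}, add states with every successor in Z. Already a fixed point.
Sat(AF (busy ∨ valid)) = {m0, m1, m5, m6}
E[valid U AF (busy ∨ valid)]: least fixpoint, start Z0 = Sat(AF (busy ∨ valid)) = {m0, m1, m5, m6}, add states in Sat(valid) with some successor in Z. Already a fixed point.
Sat(E[valid U AF (busy ∨ valid)]) = {m0, m1, m5, m6}
|Sat(E[valid U AF (busy ∨ valid)])| = |{m0, m1, m5, m6}| = 4.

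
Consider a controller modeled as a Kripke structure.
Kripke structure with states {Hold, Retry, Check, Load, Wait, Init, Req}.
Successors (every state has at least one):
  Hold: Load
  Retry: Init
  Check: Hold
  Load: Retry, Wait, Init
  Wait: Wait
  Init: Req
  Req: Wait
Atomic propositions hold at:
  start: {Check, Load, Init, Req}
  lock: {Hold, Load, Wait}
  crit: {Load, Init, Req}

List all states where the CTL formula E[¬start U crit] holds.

{Hold, Retry, Load, Init, Req}

Sat(¬start) = {Hold, Retry, Wait}
E[¬start U crit]: least fixpoint, start Z0 = Sat(crit) = {Load, Init, Req}, add states in Sat(¬start) with some successor in Z. Z1 = {Hold, Retry, Load, Init, Req}; fixed.
Sat(E[¬start U crit]) = {Hold, Retry, Load, Init, Req}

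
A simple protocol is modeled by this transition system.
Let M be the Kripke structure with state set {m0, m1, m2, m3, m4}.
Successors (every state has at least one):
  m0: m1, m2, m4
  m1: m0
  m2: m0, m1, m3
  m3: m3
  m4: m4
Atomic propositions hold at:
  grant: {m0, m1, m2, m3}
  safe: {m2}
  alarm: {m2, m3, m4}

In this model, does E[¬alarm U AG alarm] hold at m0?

Yes

Sat(¬alarm) = {m0, m1}
AG alarm: greatest fixpoint, start Z0 = {m2, m3, m4}, keep only states in Sat with every successor in Z. Z1 = {m3, m4}; fixed.
Sat(AG alarm) = {m3, m4}
E[¬alarm U AG alarm]: least fixpoint, start Z0 = Sat(AG alarm) = {m3, m4}, add states in Sat(¬alarm) with some successor in Z. Z1 = {m0, m3, m4}; Z2 = {m0, m1, m3, m4}; fixed.
Sat(E[¬alarm U AG alarm]) = {m0, m1, m3, m4}
m0 ∈ Sat(E[¬alarm U AG alarm]) = {m0, m1, m3, m4}, so the formula holds at m0.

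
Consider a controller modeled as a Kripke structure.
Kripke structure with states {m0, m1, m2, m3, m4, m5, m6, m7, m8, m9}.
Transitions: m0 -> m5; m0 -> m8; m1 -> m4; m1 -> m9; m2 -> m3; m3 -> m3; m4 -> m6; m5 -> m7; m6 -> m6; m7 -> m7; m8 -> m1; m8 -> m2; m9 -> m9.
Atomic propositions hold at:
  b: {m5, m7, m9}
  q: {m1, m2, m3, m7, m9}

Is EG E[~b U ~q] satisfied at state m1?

Sat(~b) = {m0, m1, m2, m3, m4, m6, m8}
Sat(~q) = {m0, m4, m5, m6, m8}
E[~b U ~q]: least fixpoint, start Z0 = Sat(~q) = {m0, m4, m5, m6, m8}, add states in Sat(~b) with some successor in Z. Z1 = {m0, m1, m4, m5, m6, m8}; fixed.
Sat(E[~b U ~q]) = {m0, m1, m4, m5, m6, m8}
EG E[~b U ~q]: greatest fixpoint, start Z0 = {m0, m1, m4, m5, m6, m8}, keep only states in Sat with some successor in Z. Z1 = {m0, m1, m4, m6, m8}; fixed.
Sat(EG E[~b U ~q]) = {m0, m1, m4, m6, m8}
m1 ∈ Sat(EG E[~b U ~q]) = {m0, m1, m4, m6, m8}, so the formula holds at m1.

Yes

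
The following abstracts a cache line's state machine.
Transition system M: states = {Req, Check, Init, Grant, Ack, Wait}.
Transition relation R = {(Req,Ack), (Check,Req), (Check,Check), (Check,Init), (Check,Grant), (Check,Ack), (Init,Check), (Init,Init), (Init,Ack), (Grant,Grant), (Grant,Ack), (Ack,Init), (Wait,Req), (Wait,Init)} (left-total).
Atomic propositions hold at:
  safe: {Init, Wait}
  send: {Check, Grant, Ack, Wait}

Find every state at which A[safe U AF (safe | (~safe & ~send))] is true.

Sat(~safe) = {Req, Check, Grant, Ack}
Sat(~send) = {Req, Init}
Sat(~safe & ~send) = {Req}
Sat(safe | (~safe & ~send)) = {Req, Init, Wait}
AF (safe | (~safe & ~send)): least fixpoint, start Z0 = {Req, Init, Wait}, add states with every successor in Z. Z1 = {Req, Init, Ack, Wait}; fixed.
Sat(AF (safe | (~safe & ~send))) = {Req, Init, Ack, Wait}
A[safe U AF (safe | (~safe & ~send))]: least fixpoint, start Z0 = Sat(AF (safe | (~safe & ~send))) = {Req, Init, Ack, Wait}, add states in Sat(safe) with every successor in Z. Already a fixed point.
Sat(A[safe U AF (safe | (~safe & ~send))]) = {Req, Init, Ack, Wait}

{Req, Init, Ack, Wait}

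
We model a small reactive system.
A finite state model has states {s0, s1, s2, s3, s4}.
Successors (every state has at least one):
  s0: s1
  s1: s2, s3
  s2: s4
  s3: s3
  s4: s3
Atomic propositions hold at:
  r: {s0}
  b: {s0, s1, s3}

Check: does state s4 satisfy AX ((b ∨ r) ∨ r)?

Sat(b ∨ r) = {s0, s1, s3}
Sat((b ∨ r) ∨ r) = {s0, s1, s3}
Sat(AX ((b ∨ r) ∨ r)) = {s : every successor in {s0, s1, s3}} = {s0, s3, s4}
s4 ∈ Sat(AX ((b ∨ r) ∨ r)) = {s0, s3, s4}, so the formula holds at s4.

Yes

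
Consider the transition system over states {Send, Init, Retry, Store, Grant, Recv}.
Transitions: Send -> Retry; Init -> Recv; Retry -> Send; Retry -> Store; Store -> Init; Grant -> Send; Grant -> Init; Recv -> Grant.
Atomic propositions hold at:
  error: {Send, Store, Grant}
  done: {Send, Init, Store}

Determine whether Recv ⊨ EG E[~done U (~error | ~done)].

Sat(~done) = {Retry, Grant, Recv}
Sat(~error) = {Init, Retry, Recv}
Sat(~error | ~done) = {Init, Retry, Grant, Recv}
E[~done U (~error | ~done)]: least fixpoint, start Z0 = Sat((~error | ~done)) = {Init, Retry, Grant, Recv}, add states in Sat(~done) with some successor in Z. Already a fixed point.
Sat(E[~done U (~error | ~done)]) = {Init, Retry, Grant, Recv}
EG E[~done U (~error | ~done)]: greatest fixpoint, start Z0 = {Init, Retry, Grant, Recv}, keep only states in Sat with some successor in Z. Z1 = {Init, Grant, Recv}; fixed.
Sat(EG E[~done U (~error | ~done)]) = {Init, Grant, Recv}
Recv ∈ Sat(EG E[~done U (~error | ~done)]) = {Init, Grant, Recv}, so the formula holds at Recv.

Yes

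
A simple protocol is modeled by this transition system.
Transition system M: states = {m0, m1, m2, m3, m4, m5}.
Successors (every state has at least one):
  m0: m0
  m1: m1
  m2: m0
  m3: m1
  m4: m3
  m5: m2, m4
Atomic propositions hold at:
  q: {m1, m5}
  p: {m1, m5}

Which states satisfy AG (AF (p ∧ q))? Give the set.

{m1, m3, m4}

Sat(p ∧ q) = {m1, m5}
AF (p ∧ q): least fixpoint, start Z0 = {m1, m5}, add states with every successor in Z. Z1 = {m1, m3, m5}; Z2 = {m1, m3, m4, m5}; fixed.
Sat(AF (p ∧ q)) = {m1, m3, m4, m5}
AG (AF (p ∧ q)): greatest fixpoint, start Z0 = {m1, m3, m4, m5}, keep only states in Sat with every successor in Z. Z1 = {m1, m3, m4}; fixed.
Sat(AG (AF (p ∧ q))) = {m1, m3, m4}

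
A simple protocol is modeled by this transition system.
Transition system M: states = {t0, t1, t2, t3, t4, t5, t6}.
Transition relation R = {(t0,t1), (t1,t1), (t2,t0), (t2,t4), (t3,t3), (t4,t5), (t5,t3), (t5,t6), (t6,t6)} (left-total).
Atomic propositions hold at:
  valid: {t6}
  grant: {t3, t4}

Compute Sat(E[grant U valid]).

E[grant U valid]: least fixpoint, start Z0 = Sat(valid) = {t6}, add states in Sat(grant) with some successor in Z. Already a fixed point.
Sat(E[grant U valid]) = {t6}

{t6}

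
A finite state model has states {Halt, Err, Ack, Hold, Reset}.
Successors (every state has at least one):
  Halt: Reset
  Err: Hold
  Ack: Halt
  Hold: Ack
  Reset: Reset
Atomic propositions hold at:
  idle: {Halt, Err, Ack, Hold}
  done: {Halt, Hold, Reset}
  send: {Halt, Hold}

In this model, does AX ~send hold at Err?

No

Sat(~send) = {Err, Ack, Reset}
Sat(AX ~send) = {s : every successor in {Err, Ack, Reset}} = {Halt, Hold, Reset}
Err ∉ Sat(AX ~send) = {Halt, Hold, Reset}, so the formula does not hold at Err.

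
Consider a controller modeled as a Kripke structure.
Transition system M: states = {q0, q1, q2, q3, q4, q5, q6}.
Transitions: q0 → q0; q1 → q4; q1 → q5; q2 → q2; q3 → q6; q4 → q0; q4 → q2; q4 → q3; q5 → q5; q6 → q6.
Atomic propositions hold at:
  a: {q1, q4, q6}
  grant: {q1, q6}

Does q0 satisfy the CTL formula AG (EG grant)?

EG grant: greatest fixpoint, start Z0 = {q1, q6}, keep only states in Sat with some successor in Z. Z1 = {q6}; fixed.
Sat(EG grant) = {q6}
AG (EG grant): greatest fixpoint, start Z0 = {q6}, keep only states in Sat with every successor in Z. Already a fixed point.
Sat(AG (EG grant)) = {q6}
q0 ∉ Sat(AG (EG grant)) = {q6}, so the formula does not hold at q0.

No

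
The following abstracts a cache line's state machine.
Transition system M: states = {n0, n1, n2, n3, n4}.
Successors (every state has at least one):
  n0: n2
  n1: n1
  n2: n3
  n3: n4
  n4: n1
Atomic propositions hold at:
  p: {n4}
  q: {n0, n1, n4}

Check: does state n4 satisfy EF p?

EF p: least fixpoint, start Z0 = {n4}, add states with some successor in Z. Z1 = {n3, n4}; Z2 = {n2, n3, n4}; Z3 = {n0, n2, n3, n4}; fixed.
Sat(EF p) = {n0, n2, n3, n4}
n4 ∈ Sat(EF p) = {n0, n2, n3, n4}, so the formula holds at n4.

Yes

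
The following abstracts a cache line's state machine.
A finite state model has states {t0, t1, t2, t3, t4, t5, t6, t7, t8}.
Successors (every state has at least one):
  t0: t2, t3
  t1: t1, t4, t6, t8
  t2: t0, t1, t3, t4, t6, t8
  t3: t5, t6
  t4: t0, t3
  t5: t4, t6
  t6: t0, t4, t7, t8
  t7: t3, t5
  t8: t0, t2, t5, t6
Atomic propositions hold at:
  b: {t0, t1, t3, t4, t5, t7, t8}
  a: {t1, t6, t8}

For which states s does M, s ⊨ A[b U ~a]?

Sat(~a) = {t0, t2, t3, t4, t5, t7}
A[b U ~a]: least fixpoint, start Z0 = Sat(~a) = {t0, t2, t3, t4, t5, t7}, add states in Sat(b) with every successor in Z. Already a fixed point.
Sat(A[b U ~a]) = {t0, t2, t3, t4, t5, t7}

{t0, t2, t3, t4, t5, t7}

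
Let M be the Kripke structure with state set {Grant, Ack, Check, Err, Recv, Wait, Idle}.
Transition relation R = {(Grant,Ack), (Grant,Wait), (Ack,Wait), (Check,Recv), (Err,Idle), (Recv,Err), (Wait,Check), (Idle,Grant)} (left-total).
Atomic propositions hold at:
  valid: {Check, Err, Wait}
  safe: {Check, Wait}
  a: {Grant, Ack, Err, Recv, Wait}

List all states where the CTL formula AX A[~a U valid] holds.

{Ack, Recv, Wait}

Sat(~a) = {Check, Idle}
A[~a U valid]: least fixpoint, start Z0 = Sat(valid) = {Check, Err, Wait}, add states in Sat(~a) with every successor in Z. Already a fixed point.
Sat(A[~a U valid]) = {Check, Err, Wait}
Sat(AX A[~a U valid]) = {s : every successor in {Check, Err, Wait}} = {Ack, Recv, Wait}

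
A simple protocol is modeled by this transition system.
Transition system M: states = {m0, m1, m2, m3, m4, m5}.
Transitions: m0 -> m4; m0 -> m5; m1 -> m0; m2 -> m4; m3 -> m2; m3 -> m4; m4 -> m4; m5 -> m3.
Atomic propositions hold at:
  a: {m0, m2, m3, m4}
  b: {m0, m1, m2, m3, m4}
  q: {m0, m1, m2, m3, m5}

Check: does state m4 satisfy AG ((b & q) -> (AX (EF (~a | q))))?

Yes

Sat(b & q) = {m0, m1, m2, m3}
Sat(~a) = {m1, m5}
Sat(~a | q) = {m0, m1, m2, m3, m5}
EF (~a | q): least fixpoint, start Z0 = {m0, m1, m2, m3, m5}, add states with some successor in Z. Already a fixed point.
Sat(EF (~a | q)) = {m0, m1, m2, m3, m5}
Sat(AX (EF (~a | q))) = {s : every successor in {m0, m1, m2, m3, m5}} = {m1, m5}
Sat((b & q) -> (AX (EF (~a | q)))) = {m1, m4, m5}
AG ((b & q) -> (AX (EF (~a | q)))): greatest fixpoint, start Z0 = {m1, m4, m5}, keep only states in Sat with every successor in Z. Z1 = {m4}; fixed.
Sat(AG ((b & q) -> (AX (EF (~a | q))))) = {m4}
m4 ∈ Sat(AG ((b & q) -> (AX (EF (~a | q))))) = {m4}, so the formula holds at m4.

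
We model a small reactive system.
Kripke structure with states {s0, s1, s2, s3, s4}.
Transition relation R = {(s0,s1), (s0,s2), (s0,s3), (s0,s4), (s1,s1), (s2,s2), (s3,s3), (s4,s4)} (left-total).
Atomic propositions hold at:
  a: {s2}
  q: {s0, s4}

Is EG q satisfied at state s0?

EG q: greatest fixpoint, start Z0 = {s0, s4}, keep only states in Sat with some successor in Z. Already a fixed point.
Sat(EG q) = {s0, s4}
s0 ∈ Sat(EG q) = {s0, s4}, so the formula holds at s0.

Yes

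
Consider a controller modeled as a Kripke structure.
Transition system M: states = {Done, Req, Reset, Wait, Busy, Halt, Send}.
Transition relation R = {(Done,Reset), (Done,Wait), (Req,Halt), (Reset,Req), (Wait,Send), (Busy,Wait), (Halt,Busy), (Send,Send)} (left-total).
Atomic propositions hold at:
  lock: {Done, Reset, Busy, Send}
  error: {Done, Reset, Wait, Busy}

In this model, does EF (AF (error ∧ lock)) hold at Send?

No

Sat(error ∧ lock) = {Done, Reset, Busy}
AF (error ∧ lock): least fixpoint, start Z0 = {Done, Reset, Busy}, add states with every successor in Z. Z1 = {Done, Reset, Busy, Halt}; Z2 = {Done, Req, Reset, Busy, Halt}; fixed.
Sat(AF (error ∧ lock)) = {Done, Req, Reset, Busy, Halt}
EF (AF (error ∧ lock)): least fixpoint, start Z0 = {Done, Req, Reset, Busy, Halt}, add states with some successor in Z. Already a fixed point.
Sat(EF (AF (error ∧ lock))) = {Done, Req, Reset, Busy, Halt}
Send ∉ Sat(EF (AF (error ∧ lock))) = {Done, Req, Reset, Busy, Halt}, so the formula does not hold at Send.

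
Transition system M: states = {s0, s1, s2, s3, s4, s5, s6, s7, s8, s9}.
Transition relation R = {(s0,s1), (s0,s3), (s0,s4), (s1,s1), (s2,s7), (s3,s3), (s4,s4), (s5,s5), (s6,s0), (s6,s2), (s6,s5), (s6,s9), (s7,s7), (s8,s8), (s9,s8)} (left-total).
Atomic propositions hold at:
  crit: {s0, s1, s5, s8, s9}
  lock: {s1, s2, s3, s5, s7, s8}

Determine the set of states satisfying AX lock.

{s1, s2, s3, s5, s7, s8, s9}

Sat(AX lock) = {s : every successor in {s1, s2, s3, s5, s7, s8}} = {s1, s2, s3, s5, s7, s8, s9}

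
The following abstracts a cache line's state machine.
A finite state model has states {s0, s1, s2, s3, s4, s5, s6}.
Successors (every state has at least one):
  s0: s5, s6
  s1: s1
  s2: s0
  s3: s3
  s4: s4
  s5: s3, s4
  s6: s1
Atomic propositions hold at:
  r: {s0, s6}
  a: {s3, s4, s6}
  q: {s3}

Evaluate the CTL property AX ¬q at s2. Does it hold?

Sat(¬q) = {s0, s1, s2, s4, s5, s6}
Sat(AX ¬q) = {s : every successor in {s0, s1, s2, s4, s5, s6}} = {s0, s1, s2, s4, s6}
s2 ∈ Sat(AX ¬q) = {s0, s1, s2, s4, s6}, so the formula holds at s2.

Yes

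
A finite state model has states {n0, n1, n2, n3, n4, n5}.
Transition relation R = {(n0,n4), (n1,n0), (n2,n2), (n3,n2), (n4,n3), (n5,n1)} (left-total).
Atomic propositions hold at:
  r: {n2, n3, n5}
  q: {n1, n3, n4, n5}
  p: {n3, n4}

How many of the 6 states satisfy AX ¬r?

3

Sat(¬r) = {n0, n1, n4}
Sat(AX ¬r) = {s : every successor in {n0, n1, n4}} = {n0, n1, n5}
|Sat(AX ¬r)| = |{n0, n1, n5}| = 3.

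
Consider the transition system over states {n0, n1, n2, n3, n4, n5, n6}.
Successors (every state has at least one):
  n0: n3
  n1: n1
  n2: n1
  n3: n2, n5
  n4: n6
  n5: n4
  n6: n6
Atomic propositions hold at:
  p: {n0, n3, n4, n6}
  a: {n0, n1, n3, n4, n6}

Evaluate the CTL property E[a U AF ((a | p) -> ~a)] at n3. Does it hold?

Yes

Sat(a | p) = {n0, n1, n3, n4, n6}
Sat(~a) = {n2, n5}
Sat((a | p) -> ~a) = {n2, n5}
AF ((a | p) -> ~a): least fixpoint, start Z0 = {n2, n5}, add states with every successor in Z. Z1 = {n2, n3, n5}; Z2 = {n0, n2, n3, n5}; fixed.
Sat(AF ((a | p) -> ~a)) = {n0, n2, n3, n5}
E[a U AF ((a | p) -> ~a)]: least fixpoint, start Z0 = Sat(AF ((a | p) -> ~a)) = {n0, n2, n3, n5}, add states in Sat(a) with some successor in Z. Already a fixed point.
Sat(E[a U AF ((a | p) -> ~a)]) = {n0, n2, n3, n5}
n3 ∈ Sat(E[a U AF ((a | p) -> ~a)]) = {n0, n2, n3, n5}, so the formula holds at n3.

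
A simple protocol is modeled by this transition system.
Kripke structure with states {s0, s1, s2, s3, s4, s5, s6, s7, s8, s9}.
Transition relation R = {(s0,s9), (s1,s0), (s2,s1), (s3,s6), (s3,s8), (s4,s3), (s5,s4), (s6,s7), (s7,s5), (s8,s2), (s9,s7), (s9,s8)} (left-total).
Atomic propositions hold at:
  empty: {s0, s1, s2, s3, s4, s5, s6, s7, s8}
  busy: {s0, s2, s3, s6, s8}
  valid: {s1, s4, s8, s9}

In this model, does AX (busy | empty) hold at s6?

Yes

Sat(busy | empty) = {s0, s1, s2, s3, s4, s5, s6, s7, s8}
Sat(AX (busy | empty)) = {s : every successor in {s0, s1, s2, s3, s4, s5, s6, s7, s8}} = {s1, s2, s3, s4, s5, s6, s7, s8, s9}
s6 ∈ Sat(AX (busy | empty)) = {s1, s2, s3, s4, s5, s6, s7, s8, s9}, so the formula holds at s6.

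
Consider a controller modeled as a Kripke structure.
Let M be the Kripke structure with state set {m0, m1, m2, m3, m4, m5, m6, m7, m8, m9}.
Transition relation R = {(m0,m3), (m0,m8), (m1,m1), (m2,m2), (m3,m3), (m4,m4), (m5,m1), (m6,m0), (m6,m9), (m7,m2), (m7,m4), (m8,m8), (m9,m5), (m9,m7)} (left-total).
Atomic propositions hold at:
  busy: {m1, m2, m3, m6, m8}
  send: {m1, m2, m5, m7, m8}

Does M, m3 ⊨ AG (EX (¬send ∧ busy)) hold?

Sat(¬send) = {m0, m3, m4, m6, m9}
Sat(¬send ∧ busy) = {m3, m6}
Sat(EX (¬send ∧ busy)) = {s : some successor in {m3, m6}} = {m0, m3}
AG (EX (¬send ∧ busy)): greatest fixpoint, start Z0 = {m0, m3}, keep only states in Sat with every successor in Z. Z1 = {m3}; fixed.
Sat(AG (EX (¬send ∧ busy))) = {m3}
m3 ∈ Sat(AG (EX (¬send ∧ busy))) = {m3}, so the formula holds at m3.

Yes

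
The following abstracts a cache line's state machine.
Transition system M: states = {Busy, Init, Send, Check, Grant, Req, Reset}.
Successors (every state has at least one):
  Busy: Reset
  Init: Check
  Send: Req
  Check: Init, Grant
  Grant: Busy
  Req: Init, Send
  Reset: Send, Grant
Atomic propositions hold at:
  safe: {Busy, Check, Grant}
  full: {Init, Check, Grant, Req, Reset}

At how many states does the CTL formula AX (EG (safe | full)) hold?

5

Sat(safe | full) = {Busy, Init, Check, Grant, Req, Reset}
EG (safe | full): greatest fixpoint, start Z0 = {Busy, Init, Check, Grant, Req, Reset}, keep only states in Sat with some successor in Z. Already a fixed point.
Sat(EG (safe | full)) = {Busy, Init, Check, Grant, Req, Reset}
Sat(AX (EG (safe | full))) = {s : every successor in {Busy, Init, Check, Grant, Req, Reset}} = {Busy, Init, Send, Check, Grant}
|Sat(AX (EG (safe | full)))| = |{Busy, Init, Send, Check, Grant}| = 5.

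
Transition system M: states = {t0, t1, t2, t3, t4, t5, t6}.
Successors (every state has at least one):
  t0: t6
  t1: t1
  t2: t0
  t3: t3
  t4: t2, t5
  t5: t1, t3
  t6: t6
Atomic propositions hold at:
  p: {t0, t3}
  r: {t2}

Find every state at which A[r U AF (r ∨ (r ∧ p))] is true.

Sat(r ∧ p) = ∅
Sat(r ∨ (r ∧ p)) = {t2}
AF (r ∨ (r ∧ p)): least fixpoint, start Z0 = {t2}, add states with every successor in Z. Already a fixed point.
Sat(AF (r ∨ (r ∧ p))) = {t2}
A[r U AF (r ∨ (r ∧ p))]: least fixpoint, start Z0 = Sat(AF (r ∨ (r ∧ p))) = {t2}, add states in Sat(r) with every successor in Z. Already a fixed point.
Sat(A[r U AF (r ∨ (r ∧ p))]) = {t2}

{t2}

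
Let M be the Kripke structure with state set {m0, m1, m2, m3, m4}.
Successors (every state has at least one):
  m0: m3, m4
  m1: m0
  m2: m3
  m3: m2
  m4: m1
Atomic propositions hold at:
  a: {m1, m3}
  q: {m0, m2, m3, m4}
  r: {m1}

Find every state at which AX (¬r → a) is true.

{m2, m4}

Sat(¬r) = {m0, m2, m3, m4}
Sat(¬r → a) = {m1, m3}
Sat(AX (¬r → a)) = {s : every successor in {m1, m3}} = {m2, m4}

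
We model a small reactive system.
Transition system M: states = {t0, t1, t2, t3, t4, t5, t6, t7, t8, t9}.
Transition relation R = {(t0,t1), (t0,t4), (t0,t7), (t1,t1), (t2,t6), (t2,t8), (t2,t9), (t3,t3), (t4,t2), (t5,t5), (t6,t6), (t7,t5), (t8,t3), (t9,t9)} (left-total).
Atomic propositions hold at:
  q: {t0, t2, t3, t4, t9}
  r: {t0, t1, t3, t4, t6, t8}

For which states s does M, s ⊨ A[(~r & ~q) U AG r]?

Sat(~r) = {t2, t5, t7, t9}
Sat(~q) = {t1, t5, t6, t7, t8}
Sat(~r & ~q) = {t5, t7}
AG r: greatest fixpoint, start Z0 = {t0, t1, t3, t4, t6, t8}, keep only states in Sat with every successor in Z. Z1 = {t1, t3, t6, t8}; fixed.
Sat(AG r) = {t1, t3, t6, t8}
A[(~r & ~q) U AG r]: least fixpoint, start Z0 = Sat(AG r) = {t1, t3, t6, t8}, add states in Sat(~r & ~q) with every successor in Z. Already a fixed point.
Sat(A[(~r & ~q) U AG r]) = {t1, t3, t6, t8}

{t1, t3, t6, t8}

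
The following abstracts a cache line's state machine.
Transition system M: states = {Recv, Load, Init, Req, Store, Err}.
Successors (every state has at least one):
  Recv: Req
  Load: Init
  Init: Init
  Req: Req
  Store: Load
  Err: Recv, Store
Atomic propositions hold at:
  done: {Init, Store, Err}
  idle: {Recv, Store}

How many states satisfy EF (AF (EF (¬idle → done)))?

Sat(¬idle) = {Load, Init, Req, Err}
Sat(¬idle → done) = {Recv, Init, Store, Err}
EF (¬idle → done): least fixpoint, start Z0 = {Recv, Init, Store, Err}, add states with some successor in Z. Z1 = {Recv, Load, Init, Store, Err}; fixed.
Sat(EF (¬idle → done)) = {Recv, Load, Init, Store, Err}
AF (EF (¬idle → done)): least fixpoint, start Z0 = {Recv, Load, Init, Store, Err}, add states with every successor in Z. Already a fixed point.
Sat(AF (EF (¬idle → done))) = {Recv, Load, Init, Store, Err}
EF (AF (EF (¬idle → done))): least fixpoint, start Z0 = {Recv, Load, Init, Store, Err}, add states with some successor in Z. Already a fixed point.
Sat(EF (AF (EF (¬idle → done)))) = {Recv, Load, Init, Store, Err}
|Sat(EF (AF (EF (¬idle → done))))| = |{Recv, Load, Init, Store, Err}| = 5.

5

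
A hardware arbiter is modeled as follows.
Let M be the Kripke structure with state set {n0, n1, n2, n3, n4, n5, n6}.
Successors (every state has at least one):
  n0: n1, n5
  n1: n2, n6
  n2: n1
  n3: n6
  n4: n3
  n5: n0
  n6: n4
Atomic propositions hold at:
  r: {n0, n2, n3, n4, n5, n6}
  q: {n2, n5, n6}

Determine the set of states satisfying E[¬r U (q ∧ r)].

{n1, n2, n5, n6}

Sat(¬r) = {n1}
Sat(q ∧ r) = {n2, n5, n6}
E[¬r U (q ∧ r)]: least fixpoint, start Z0 = Sat((q ∧ r)) = {n2, n5, n6}, add states in Sat(¬r) with some successor in Z. Z1 = {n1, n2, n5, n6}; fixed.
Sat(E[¬r U (q ∧ r)]) = {n1, n2, n5, n6}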